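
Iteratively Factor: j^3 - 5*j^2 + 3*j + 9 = (j - 3)*(j^2 - 2*j - 3) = (j - 3)^2*(j + 1)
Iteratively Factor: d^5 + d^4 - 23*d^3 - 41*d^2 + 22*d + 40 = (d + 2)*(d^4 - d^3 - 21*d^2 + d + 20) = (d + 2)*(d + 4)*(d^3 - 5*d^2 - d + 5) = (d + 1)*(d + 2)*(d + 4)*(d^2 - 6*d + 5) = (d - 1)*(d + 1)*(d + 2)*(d + 4)*(d - 5)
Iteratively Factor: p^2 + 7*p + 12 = (p + 3)*(p + 4)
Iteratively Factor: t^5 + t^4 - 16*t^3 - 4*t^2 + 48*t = (t + 4)*(t^4 - 3*t^3 - 4*t^2 + 12*t) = (t - 3)*(t + 4)*(t^3 - 4*t) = (t - 3)*(t + 2)*(t + 4)*(t^2 - 2*t) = (t - 3)*(t - 2)*(t + 2)*(t + 4)*(t)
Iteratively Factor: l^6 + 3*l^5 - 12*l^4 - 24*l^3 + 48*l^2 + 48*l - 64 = (l - 2)*(l^5 + 5*l^4 - 2*l^3 - 28*l^2 - 8*l + 32) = (l - 2)*(l - 1)*(l^4 + 6*l^3 + 4*l^2 - 24*l - 32) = (l - 2)*(l - 1)*(l + 2)*(l^3 + 4*l^2 - 4*l - 16) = (l - 2)*(l - 1)*(l + 2)^2*(l^2 + 2*l - 8) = (l - 2)*(l - 1)*(l + 2)^2*(l + 4)*(l - 2)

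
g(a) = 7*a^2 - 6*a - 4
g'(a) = 14*a - 6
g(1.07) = -2.41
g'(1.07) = 8.98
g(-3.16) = 84.86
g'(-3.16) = -50.24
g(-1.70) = 26.43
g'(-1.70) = -29.80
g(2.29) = 18.97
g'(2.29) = 26.06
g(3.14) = 46.18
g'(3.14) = 37.96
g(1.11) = -2.04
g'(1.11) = 9.54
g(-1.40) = 18.12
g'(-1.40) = -25.60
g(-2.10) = 39.47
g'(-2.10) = -35.40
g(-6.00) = 284.00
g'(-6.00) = -90.00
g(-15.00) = 1661.00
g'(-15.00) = -216.00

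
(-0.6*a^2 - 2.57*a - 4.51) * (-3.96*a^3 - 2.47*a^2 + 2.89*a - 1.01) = 2.376*a^5 + 11.6592*a^4 + 22.4735*a^3 + 4.3184*a^2 - 10.4382*a + 4.5551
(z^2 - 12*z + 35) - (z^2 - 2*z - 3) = 38 - 10*z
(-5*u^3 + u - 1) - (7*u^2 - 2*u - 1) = -5*u^3 - 7*u^2 + 3*u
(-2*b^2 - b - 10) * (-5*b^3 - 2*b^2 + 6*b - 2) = 10*b^5 + 9*b^4 + 40*b^3 + 18*b^2 - 58*b + 20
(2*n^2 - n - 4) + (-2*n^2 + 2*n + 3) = n - 1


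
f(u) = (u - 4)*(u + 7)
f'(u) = 2*u + 3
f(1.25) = -22.69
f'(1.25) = 5.50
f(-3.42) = -26.56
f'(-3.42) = -3.84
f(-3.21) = -27.33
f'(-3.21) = -3.42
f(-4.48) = -21.37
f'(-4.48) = -5.96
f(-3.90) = -24.49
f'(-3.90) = -4.80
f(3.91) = -0.98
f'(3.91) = 10.82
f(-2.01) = -29.99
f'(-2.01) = -1.02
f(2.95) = -10.45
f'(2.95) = 8.90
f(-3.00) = -28.00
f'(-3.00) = -3.00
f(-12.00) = 80.00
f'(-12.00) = -21.00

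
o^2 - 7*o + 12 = (o - 4)*(o - 3)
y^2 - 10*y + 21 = (y - 7)*(y - 3)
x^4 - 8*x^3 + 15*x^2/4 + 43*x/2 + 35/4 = (x - 7)*(x - 5/2)*(x + 1/2)*(x + 1)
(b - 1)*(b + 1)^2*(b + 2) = b^4 + 3*b^3 + b^2 - 3*b - 2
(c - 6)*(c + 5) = c^2 - c - 30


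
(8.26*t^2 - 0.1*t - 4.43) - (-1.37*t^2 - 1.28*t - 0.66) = 9.63*t^2 + 1.18*t - 3.77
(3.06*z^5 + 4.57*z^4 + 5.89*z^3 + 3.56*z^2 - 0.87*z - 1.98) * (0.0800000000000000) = 0.2448*z^5 + 0.3656*z^4 + 0.4712*z^3 + 0.2848*z^2 - 0.0696*z - 0.1584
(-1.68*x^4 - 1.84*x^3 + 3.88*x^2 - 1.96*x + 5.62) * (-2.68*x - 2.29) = 4.5024*x^5 + 8.7784*x^4 - 6.1848*x^3 - 3.6324*x^2 - 10.5732*x - 12.8698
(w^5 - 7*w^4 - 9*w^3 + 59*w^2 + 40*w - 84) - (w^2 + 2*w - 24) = w^5 - 7*w^4 - 9*w^3 + 58*w^2 + 38*w - 60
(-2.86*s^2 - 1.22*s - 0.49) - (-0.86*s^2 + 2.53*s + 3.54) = -2.0*s^2 - 3.75*s - 4.03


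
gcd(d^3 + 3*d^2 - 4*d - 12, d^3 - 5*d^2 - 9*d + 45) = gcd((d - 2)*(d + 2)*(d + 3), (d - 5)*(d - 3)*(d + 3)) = d + 3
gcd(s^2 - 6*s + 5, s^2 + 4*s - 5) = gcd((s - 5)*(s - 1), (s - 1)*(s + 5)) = s - 1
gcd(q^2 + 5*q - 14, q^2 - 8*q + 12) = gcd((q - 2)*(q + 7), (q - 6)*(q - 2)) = q - 2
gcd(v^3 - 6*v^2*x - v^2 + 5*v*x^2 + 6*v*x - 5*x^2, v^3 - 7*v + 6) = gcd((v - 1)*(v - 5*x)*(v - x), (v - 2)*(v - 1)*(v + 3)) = v - 1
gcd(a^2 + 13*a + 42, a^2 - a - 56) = a + 7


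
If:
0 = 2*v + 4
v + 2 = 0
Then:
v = -2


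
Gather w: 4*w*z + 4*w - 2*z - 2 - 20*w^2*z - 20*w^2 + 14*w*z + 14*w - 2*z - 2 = w^2*(-20*z - 20) + w*(18*z + 18) - 4*z - 4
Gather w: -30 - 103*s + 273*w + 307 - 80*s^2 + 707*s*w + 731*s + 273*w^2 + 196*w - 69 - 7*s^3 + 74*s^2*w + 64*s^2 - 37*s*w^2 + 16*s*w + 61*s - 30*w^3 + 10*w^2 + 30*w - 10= -7*s^3 - 16*s^2 + 689*s - 30*w^3 + w^2*(283 - 37*s) + w*(74*s^2 + 723*s + 499) + 198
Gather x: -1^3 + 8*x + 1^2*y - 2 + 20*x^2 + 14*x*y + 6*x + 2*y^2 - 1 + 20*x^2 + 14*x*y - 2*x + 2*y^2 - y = 40*x^2 + x*(28*y + 12) + 4*y^2 - 4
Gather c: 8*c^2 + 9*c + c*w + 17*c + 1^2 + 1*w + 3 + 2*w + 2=8*c^2 + c*(w + 26) + 3*w + 6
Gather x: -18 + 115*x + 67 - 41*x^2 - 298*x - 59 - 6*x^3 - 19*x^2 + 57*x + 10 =-6*x^3 - 60*x^2 - 126*x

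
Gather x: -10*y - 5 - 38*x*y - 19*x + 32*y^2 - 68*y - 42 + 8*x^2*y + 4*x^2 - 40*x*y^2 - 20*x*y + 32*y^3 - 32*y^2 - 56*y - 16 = x^2*(8*y + 4) + x*(-40*y^2 - 58*y - 19) + 32*y^3 - 134*y - 63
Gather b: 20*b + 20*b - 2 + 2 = 40*b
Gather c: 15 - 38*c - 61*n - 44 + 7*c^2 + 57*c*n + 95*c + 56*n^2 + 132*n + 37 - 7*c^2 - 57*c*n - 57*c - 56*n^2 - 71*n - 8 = 0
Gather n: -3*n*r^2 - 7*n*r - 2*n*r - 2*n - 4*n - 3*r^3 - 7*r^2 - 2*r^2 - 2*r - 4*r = n*(-3*r^2 - 9*r - 6) - 3*r^3 - 9*r^2 - 6*r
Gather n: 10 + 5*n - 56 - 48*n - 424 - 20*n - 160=-63*n - 630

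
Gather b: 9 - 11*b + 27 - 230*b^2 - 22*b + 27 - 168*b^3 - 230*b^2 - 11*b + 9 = -168*b^3 - 460*b^2 - 44*b + 72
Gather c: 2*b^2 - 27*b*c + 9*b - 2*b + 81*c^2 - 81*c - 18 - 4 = 2*b^2 + 7*b + 81*c^2 + c*(-27*b - 81) - 22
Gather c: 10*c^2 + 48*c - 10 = 10*c^2 + 48*c - 10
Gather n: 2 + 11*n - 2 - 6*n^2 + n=-6*n^2 + 12*n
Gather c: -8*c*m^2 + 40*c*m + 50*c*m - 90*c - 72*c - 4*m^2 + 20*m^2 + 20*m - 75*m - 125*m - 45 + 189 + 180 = c*(-8*m^2 + 90*m - 162) + 16*m^2 - 180*m + 324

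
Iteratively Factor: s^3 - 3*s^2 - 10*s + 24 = (s + 3)*(s^2 - 6*s + 8) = (s - 2)*(s + 3)*(s - 4)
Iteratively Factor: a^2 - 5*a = (a - 5)*(a)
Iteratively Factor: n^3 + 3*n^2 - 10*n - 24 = (n + 2)*(n^2 + n - 12) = (n + 2)*(n + 4)*(n - 3)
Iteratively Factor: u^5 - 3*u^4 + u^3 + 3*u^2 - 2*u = (u + 1)*(u^4 - 4*u^3 + 5*u^2 - 2*u) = (u - 1)*(u + 1)*(u^3 - 3*u^2 + 2*u) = u*(u - 1)*(u + 1)*(u^2 - 3*u + 2) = u*(u - 2)*(u - 1)*(u + 1)*(u - 1)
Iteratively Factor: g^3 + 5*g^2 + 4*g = (g + 1)*(g^2 + 4*g) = (g + 1)*(g + 4)*(g)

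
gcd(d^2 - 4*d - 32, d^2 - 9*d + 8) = d - 8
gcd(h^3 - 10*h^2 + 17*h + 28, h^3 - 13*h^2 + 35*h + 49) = h^2 - 6*h - 7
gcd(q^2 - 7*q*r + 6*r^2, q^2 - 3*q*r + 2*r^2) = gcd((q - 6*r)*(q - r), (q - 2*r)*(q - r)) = q - r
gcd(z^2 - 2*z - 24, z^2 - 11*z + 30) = z - 6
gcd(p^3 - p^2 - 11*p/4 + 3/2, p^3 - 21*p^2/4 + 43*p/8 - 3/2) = p - 1/2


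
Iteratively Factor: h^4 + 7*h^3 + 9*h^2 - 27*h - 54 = (h - 2)*(h^3 + 9*h^2 + 27*h + 27) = (h - 2)*(h + 3)*(h^2 + 6*h + 9) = (h - 2)*(h + 3)^2*(h + 3)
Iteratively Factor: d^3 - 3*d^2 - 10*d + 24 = (d - 4)*(d^2 + d - 6) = (d - 4)*(d - 2)*(d + 3)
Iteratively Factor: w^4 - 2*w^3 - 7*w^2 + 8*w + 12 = (w - 2)*(w^3 - 7*w - 6) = (w - 3)*(w - 2)*(w^2 + 3*w + 2) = (w - 3)*(w - 2)*(w + 1)*(w + 2)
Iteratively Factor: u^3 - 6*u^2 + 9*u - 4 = (u - 4)*(u^2 - 2*u + 1) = (u - 4)*(u - 1)*(u - 1)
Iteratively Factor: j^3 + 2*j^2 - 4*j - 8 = (j + 2)*(j^2 - 4) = (j + 2)^2*(j - 2)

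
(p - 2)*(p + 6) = p^2 + 4*p - 12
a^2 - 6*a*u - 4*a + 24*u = (a - 4)*(a - 6*u)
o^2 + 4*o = o*(o + 4)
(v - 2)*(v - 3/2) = v^2 - 7*v/2 + 3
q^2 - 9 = (q - 3)*(q + 3)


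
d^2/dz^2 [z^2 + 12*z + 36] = 2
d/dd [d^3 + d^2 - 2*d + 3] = 3*d^2 + 2*d - 2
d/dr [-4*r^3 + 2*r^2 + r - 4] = -12*r^2 + 4*r + 1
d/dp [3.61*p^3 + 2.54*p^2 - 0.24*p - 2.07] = 10.83*p^2 + 5.08*p - 0.24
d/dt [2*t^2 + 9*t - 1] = 4*t + 9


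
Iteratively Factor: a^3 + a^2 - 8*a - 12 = (a - 3)*(a^2 + 4*a + 4) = (a - 3)*(a + 2)*(a + 2)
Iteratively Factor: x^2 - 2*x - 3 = (x - 3)*(x + 1)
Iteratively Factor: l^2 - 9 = (l - 3)*(l + 3)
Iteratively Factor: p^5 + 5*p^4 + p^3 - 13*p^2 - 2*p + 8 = (p + 1)*(p^4 + 4*p^3 - 3*p^2 - 10*p + 8) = (p + 1)*(p + 4)*(p^3 - 3*p + 2) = (p - 1)*(p + 1)*(p + 4)*(p^2 + p - 2) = (p - 1)*(p + 1)*(p + 2)*(p + 4)*(p - 1)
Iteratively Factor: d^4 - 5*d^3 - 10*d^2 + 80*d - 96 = (d - 4)*(d^3 - d^2 - 14*d + 24) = (d - 4)*(d - 2)*(d^2 + d - 12) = (d - 4)*(d - 3)*(d - 2)*(d + 4)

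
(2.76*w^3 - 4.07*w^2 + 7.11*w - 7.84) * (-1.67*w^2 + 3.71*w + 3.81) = -4.6092*w^5 + 17.0365*w^4 - 16.4578*w^3 + 23.9642*w^2 - 1.9973*w - 29.8704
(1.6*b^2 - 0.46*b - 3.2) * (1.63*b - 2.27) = 2.608*b^3 - 4.3818*b^2 - 4.1718*b + 7.264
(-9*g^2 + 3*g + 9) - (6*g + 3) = -9*g^2 - 3*g + 6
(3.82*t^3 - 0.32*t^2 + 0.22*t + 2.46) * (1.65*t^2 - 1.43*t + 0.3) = 6.303*t^5 - 5.9906*t^4 + 1.9666*t^3 + 3.6484*t^2 - 3.4518*t + 0.738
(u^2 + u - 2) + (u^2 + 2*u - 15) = 2*u^2 + 3*u - 17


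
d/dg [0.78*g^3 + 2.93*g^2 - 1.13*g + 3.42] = 2.34*g^2 + 5.86*g - 1.13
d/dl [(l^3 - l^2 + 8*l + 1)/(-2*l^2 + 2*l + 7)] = (-2*l^4 + 4*l^3 + 35*l^2 - 10*l + 54)/(4*l^4 - 8*l^3 - 24*l^2 + 28*l + 49)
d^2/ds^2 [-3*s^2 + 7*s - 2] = -6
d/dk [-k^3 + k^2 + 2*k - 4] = -3*k^2 + 2*k + 2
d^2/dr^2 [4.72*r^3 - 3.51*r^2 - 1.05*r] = 28.32*r - 7.02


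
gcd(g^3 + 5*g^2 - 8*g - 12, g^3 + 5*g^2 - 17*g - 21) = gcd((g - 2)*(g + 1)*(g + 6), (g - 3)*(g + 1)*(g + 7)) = g + 1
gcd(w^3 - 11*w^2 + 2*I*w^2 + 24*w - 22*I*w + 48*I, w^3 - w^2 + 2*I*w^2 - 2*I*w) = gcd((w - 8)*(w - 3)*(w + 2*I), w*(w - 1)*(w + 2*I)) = w + 2*I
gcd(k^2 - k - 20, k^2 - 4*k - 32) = k + 4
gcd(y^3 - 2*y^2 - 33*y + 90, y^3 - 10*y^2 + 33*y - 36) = y - 3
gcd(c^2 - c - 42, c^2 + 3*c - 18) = c + 6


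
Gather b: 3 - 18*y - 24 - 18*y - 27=-36*y - 48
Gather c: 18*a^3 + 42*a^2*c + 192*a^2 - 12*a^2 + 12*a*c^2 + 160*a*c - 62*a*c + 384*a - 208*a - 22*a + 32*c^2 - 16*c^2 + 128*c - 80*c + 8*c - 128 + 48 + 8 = 18*a^3 + 180*a^2 + 154*a + c^2*(12*a + 16) + c*(42*a^2 + 98*a + 56) - 72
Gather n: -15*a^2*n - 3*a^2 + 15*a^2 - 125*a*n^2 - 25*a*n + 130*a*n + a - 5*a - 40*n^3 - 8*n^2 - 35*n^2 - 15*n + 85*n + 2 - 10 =12*a^2 - 4*a - 40*n^3 + n^2*(-125*a - 43) + n*(-15*a^2 + 105*a + 70) - 8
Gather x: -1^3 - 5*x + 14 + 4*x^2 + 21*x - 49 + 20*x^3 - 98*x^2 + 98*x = 20*x^3 - 94*x^2 + 114*x - 36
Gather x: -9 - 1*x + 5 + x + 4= 0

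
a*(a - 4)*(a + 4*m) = a^3 + 4*a^2*m - 4*a^2 - 16*a*m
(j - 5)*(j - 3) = j^2 - 8*j + 15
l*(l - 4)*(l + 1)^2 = l^4 - 2*l^3 - 7*l^2 - 4*l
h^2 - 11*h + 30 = (h - 6)*(h - 5)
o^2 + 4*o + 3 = (o + 1)*(o + 3)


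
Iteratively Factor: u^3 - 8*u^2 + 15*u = (u - 5)*(u^2 - 3*u) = (u - 5)*(u - 3)*(u)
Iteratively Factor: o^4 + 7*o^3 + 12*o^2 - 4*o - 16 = (o + 2)*(o^3 + 5*o^2 + 2*o - 8) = (o + 2)^2*(o^2 + 3*o - 4) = (o + 2)^2*(o + 4)*(o - 1)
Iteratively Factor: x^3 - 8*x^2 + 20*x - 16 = (x - 2)*(x^2 - 6*x + 8) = (x - 4)*(x - 2)*(x - 2)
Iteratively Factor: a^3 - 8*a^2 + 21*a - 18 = (a - 3)*(a^2 - 5*a + 6) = (a - 3)^2*(a - 2)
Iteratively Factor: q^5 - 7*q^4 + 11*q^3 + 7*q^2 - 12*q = (q - 1)*(q^4 - 6*q^3 + 5*q^2 + 12*q) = (q - 3)*(q - 1)*(q^3 - 3*q^2 - 4*q) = q*(q - 3)*(q - 1)*(q^2 - 3*q - 4) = q*(q - 3)*(q - 1)*(q + 1)*(q - 4)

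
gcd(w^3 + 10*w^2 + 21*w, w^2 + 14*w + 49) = w + 7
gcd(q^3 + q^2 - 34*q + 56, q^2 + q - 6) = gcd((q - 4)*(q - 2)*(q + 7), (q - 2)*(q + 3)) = q - 2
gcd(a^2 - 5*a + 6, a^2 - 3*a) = a - 3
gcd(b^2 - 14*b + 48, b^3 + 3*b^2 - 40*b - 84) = b - 6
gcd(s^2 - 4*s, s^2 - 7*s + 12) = s - 4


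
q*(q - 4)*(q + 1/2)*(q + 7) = q^4 + 7*q^3/2 - 53*q^2/2 - 14*q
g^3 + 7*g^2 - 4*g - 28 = (g - 2)*(g + 2)*(g + 7)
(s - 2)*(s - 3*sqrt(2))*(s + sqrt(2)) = s^3 - 2*sqrt(2)*s^2 - 2*s^2 - 6*s + 4*sqrt(2)*s + 12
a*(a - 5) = a^2 - 5*a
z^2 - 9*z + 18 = (z - 6)*(z - 3)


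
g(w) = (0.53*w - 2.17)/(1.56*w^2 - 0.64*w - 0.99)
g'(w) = (0.64 - 3.12*w)*(0.53*w - 2.17)/(1.56*w^2 - 0.64*w - 0.99)^2 + 0.53/(1.56*w^2 - 0.64*w - 0.99) = (-0.8268*w^2 + 6.7704*w - 1.9135)/(2.4336*w^4 - 1.9968*w^3 - 2.6792*w^2 + 1.2672*w + 0.9801)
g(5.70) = 0.02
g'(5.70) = 0.00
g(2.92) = -0.06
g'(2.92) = 0.10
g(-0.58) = 26.35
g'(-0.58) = -692.21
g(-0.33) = 3.85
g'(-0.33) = -11.43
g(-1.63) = -0.72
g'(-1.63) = -0.86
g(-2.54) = -0.33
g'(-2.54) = -0.21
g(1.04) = -51.07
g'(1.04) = 4213.91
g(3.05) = -0.05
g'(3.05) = 0.08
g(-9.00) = -0.05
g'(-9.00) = -0.01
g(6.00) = 0.02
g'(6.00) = 0.00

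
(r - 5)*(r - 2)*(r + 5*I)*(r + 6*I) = r^4 - 7*r^3 + 11*I*r^3 - 20*r^2 - 77*I*r^2 + 210*r + 110*I*r - 300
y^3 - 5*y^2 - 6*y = y*(y - 6)*(y + 1)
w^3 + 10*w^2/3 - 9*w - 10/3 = (w - 2)*(w + 1/3)*(w + 5)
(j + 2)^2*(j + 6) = j^3 + 10*j^2 + 28*j + 24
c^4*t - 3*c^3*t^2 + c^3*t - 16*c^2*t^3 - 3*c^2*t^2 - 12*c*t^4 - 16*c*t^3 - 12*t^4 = (c - 6*t)*(c + t)*(c + 2*t)*(c*t + t)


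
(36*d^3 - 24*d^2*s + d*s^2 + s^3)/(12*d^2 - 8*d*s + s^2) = (-18*d^2 + 3*d*s + s^2)/(-6*d + s)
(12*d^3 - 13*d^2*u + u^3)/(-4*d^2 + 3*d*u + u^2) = -3*d + u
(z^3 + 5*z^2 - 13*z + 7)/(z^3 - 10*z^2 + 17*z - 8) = (z + 7)/(z - 8)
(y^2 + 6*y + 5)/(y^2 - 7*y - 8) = (y + 5)/(y - 8)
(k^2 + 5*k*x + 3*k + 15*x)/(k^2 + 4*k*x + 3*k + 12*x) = (k + 5*x)/(k + 4*x)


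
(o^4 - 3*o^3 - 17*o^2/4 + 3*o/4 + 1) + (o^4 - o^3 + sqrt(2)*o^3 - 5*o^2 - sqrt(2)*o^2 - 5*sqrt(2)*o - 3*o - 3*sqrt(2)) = 2*o^4 - 4*o^3 + sqrt(2)*o^3 - 37*o^2/4 - sqrt(2)*o^2 - 5*sqrt(2)*o - 9*o/4 - 3*sqrt(2) + 1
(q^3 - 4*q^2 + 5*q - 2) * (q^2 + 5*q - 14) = q^5 + q^4 - 29*q^3 + 79*q^2 - 80*q + 28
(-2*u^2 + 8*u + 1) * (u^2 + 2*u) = -2*u^4 + 4*u^3 + 17*u^2 + 2*u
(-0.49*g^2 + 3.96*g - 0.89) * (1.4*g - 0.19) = -0.686*g^3 + 5.6371*g^2 - 1.9984*g + 0.1691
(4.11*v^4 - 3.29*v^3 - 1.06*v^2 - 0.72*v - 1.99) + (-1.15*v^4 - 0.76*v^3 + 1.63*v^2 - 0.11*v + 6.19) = 2.96*v^4 - 4.05*v^3 + 0.57*v^2 - 0.83*v + 4.2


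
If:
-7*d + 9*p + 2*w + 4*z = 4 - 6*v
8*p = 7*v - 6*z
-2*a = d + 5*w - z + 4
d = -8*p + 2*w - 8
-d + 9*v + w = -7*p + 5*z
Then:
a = -731*z/1621 - 16120/1621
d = 1818*z/1621 - 144/1621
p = -164*z/1621 - 308/1621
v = 1202*z/1621 - 352/1621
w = 253*z/1621 + 5180/1621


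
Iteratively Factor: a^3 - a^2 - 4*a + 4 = (a + 2)*(a^2 - 3*a + 2) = (a - 1)*(a + 2)*(a - 2)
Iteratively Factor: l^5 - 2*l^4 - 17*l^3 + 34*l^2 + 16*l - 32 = (l + 4)*(l^4 - 6*l^3 + 7*l^2 + 6*l - 8) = (l + 1)*(l + 4)*(l^3 - 7*l^2 + 14*l - 8) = (l - 2)*(l + 1)*(l + 4)*(l^2 - 5*l + 4) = (l - 2)*(l - 1)*(l + 1)*(l + 4)*(l - 4)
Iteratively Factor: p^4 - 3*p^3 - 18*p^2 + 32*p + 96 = (p + 3)*(p^3 - 6*p^2 + 32) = (p - 4)*(p + 3)*(p^2 - 2*p - 8) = (p - 4)^2*(p + 3)*(p + 2)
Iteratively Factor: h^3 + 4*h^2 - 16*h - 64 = (h - 4)*(h^2 + 8*h + 16) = (h - 4)*(h + 4)*(h + 4)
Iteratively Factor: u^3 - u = (u)*(u^2 - 1) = u*(u + 1)*(u - 1)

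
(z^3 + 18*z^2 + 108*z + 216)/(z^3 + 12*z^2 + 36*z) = (z + 6)/z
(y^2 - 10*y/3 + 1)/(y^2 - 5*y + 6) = (y - 1/3)/(y - 2)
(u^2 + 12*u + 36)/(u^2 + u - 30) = (u + 6)/(u - 5)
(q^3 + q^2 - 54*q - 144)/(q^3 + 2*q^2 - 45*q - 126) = (q - 8)/(q - 7)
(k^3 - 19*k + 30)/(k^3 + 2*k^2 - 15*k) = (k - 2)/k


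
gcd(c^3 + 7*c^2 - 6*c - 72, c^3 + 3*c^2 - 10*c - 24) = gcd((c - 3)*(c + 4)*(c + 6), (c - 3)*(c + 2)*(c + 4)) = c^2 + c - 12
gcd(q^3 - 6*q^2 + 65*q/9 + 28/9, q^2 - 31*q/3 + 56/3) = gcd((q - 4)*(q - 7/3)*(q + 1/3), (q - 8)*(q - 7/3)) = q - 7/3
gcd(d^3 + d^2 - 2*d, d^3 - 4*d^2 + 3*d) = d^2 - d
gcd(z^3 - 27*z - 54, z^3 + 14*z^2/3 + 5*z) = z + 3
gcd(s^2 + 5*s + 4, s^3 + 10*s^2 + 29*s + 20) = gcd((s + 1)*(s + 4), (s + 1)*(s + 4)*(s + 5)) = s^2 + 5*s + 4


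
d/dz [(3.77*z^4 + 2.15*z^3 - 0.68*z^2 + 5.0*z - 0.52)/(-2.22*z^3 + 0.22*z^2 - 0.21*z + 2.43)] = (-8.3694*z^6 + 1.6588*z^5 - 3.4117*z^4 + 57.9414*z^3 + 11.2531*z^2 - 3.076*z + 12.0408)/(4.9284*z^6 - 0.9768*z^5 + 0.9808*z^4 - 10.8816*z^3 + 1.1133*z^2 - 1.0206*z + 5.9049)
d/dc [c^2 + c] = 2*c + 1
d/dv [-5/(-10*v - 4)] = -25/(2*(5*v + 2)^2)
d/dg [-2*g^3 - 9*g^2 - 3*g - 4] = -6*g^2 - 18*g - 3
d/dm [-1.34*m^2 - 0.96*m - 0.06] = -2.68*m - 0.96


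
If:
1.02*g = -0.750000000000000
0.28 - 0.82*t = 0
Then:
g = -0.74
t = 0.34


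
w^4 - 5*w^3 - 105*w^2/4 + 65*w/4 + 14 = (w - 8)*(w - 1)*(w + 1/2)*(w + 7/2)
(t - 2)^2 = t^2 - 4*t + 4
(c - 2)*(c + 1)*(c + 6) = c^3 + 5*c^2 - 8*c - 12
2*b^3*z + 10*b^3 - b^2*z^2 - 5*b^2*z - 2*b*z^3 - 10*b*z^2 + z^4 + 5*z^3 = (-2*b + z)*(-b + z)*(b + z)*(z + 5)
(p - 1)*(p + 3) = p^2 + 2*p - 3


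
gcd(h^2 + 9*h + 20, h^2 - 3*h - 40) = h + 5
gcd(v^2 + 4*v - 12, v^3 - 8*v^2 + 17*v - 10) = v - 2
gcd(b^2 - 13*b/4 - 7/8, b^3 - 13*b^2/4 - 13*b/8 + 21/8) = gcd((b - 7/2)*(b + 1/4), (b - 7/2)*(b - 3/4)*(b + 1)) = b - 7/2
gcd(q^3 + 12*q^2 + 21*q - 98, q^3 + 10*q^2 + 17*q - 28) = q + 7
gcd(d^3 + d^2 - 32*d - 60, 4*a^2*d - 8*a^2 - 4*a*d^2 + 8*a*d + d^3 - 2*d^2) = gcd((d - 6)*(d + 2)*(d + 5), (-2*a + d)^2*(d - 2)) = 1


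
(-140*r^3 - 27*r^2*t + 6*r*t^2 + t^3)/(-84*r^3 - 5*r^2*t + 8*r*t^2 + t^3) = (5*r - t)/(3*r - t)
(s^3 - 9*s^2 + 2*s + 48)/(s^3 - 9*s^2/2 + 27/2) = 2*(s^2 - 6*s - 16)/(2*s^2 - 3*s - 9)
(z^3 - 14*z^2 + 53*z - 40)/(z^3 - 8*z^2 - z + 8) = (z - 5)/(z + 1)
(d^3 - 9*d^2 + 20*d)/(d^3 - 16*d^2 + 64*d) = (d^2 - 9*d + 20)/(d^2 - 16*d + 64)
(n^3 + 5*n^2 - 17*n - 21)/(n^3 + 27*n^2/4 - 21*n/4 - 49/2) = 4*(n^2 - 2*n - 3)/(4*n^2 - n - 14)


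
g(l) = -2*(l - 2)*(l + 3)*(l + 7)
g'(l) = -2*(l - 2)*(l + 3) - 2*(l - 2)*(l + 7) - 2*(l + 3)*(l + 7)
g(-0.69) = 78.42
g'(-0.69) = 17.22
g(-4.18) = -41.13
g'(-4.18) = 26.93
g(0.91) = 67.42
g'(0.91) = -36.09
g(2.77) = -86.81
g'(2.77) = -136.68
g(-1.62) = 53.75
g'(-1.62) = 34.09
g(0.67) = 74.88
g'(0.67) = -26.13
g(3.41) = -188.17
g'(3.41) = -180.89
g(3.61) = -225.83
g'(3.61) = -195.71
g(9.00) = -2688.00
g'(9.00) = -776.00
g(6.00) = -936.00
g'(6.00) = -410.00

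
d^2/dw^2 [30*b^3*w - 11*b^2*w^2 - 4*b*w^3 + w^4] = -22*b^2 - 24*b*w + 12*w^2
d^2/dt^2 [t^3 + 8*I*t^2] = 6*t + 16*I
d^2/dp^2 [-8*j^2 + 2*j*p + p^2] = 2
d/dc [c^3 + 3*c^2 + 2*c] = 3*c^2 + 6*c + 2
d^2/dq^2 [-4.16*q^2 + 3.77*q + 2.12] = -8.32000000000000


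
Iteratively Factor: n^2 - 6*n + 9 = (n - 3)*(n - 3)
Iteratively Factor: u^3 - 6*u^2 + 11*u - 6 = (u - 1)*(u^2 - 5*u + 6) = (u - 3)*(u - 1)*(u - 2)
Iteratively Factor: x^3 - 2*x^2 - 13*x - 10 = (x - 5)*(x^2 + 3*x + 2) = (x - 5)*(x + 2)*(x + 1)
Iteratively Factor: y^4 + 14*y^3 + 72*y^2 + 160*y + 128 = (y + 2)*(y^3 + 12*y^2 + 48*y + 64) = (y + 2)*(y + 4)*(y^2 + 8*y + 16) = (y + 2)*(y + 4)^2*(y + 4)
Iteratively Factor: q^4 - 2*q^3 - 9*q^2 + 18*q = (q + 3)*(q^3 - 5*q^2 + 6*q) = (q - 2)*(q + 3)*(q^2 - 3*q) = q*(q - 2)*(q + 3)*(q - 3)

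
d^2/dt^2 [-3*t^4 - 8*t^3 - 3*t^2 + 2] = -36*t^2 - 48*t - 6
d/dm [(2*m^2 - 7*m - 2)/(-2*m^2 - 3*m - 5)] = (-20*m^2 - 28*m + 29)/(4*m^4 + 12*m^3 + 29*m^2 + 30*m + 25)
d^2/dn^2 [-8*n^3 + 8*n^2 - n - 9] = 16 - 48*n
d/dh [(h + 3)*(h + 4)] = 2*h + 7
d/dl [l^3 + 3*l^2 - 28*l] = 3*l^2 + 6*l - 28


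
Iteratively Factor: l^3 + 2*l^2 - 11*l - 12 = (l + 4)*(l^2 - 2*l - 3) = (l + 1)*(l + 4)*(l - 3)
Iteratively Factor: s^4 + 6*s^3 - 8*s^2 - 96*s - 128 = (s + 2)*(s^3 + 4*s^2 - 16*s - 64) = (s + 2)*(s + 4)*(s^2 - 16) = (s - 4)*(s + 2)*(s + 4)*(s + 4)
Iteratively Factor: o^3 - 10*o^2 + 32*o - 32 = (o - 2)*(o^2 - 8*o + 16) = (o - 4)*(o - 2)*(o - 4)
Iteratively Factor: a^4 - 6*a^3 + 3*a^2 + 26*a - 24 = (a - 4)*(a^3 - 2*a^2 - 5*a + 6) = (a - 4)*(a - 3)*(a^2 + a - 2) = (a - 4)*(a - 3)*(a + 2)*(a - 1)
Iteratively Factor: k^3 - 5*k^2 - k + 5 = (k - 1)*(k^2 - 4*k - 5) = (k - 1)*(k + 1)*(k - 5)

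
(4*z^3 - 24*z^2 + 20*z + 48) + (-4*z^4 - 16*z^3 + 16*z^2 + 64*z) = -4*z^4 - 12*z^3 - 8*z^2 + 84*z + 48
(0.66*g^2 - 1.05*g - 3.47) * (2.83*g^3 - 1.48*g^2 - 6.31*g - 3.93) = 1.8678*g^5 - 3.9483*g^4 - 12.4307*g^3 + 9.1673*g^2 + 26.0222*g + 13.6371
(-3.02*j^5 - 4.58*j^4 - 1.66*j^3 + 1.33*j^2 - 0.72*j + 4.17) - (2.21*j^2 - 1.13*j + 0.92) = -3.02*j^5 - 4.58*j^4 - 1.66*j^3 - 0.88*j^2 + 0.41*j + 3.25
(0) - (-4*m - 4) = 4*m + 4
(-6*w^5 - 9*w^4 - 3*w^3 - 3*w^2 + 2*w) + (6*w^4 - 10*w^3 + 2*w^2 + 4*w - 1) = -6*w^5 - 3*w^4 - 13*w^3 - w^2 + 6*w - 1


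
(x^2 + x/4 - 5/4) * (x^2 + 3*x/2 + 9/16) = x^4 + 7*x^3/4 - 5*x^2/16 - 111*x/64 - 45/64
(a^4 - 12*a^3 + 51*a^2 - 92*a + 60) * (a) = a^5 - 12*a^4 + 51*a^3 - 92*a^2 + 60*a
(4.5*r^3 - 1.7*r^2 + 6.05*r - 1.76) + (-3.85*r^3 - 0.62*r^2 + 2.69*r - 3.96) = 0.65*r^3 - 2.32*r^2 + 8.74*r - 5.72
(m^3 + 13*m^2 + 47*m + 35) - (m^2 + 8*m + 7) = m^3 + 12*m^2 + 39*m + 28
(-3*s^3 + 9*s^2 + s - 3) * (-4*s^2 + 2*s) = 12*s^5 - 42*s^4 + 14*s^3 + 14*s^2 - 6*s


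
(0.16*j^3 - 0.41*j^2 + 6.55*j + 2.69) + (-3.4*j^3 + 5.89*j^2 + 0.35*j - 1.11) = -3.24*j^3 + 5.48*j^2 + 6.9*j + 1.58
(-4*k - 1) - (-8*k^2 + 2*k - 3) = 8*k^2 - 6*k + 2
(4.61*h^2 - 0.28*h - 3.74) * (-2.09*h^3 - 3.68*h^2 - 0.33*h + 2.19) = -9.6349*h^5 - 16.3796*h^4 + 7.3257*h^3 + 23.9515*h^2 + 0.621*h - 8.1906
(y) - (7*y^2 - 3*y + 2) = -7*y^2 + 4*y - 2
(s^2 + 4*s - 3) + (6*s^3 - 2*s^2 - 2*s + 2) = 6*s^3 - s^2 + 2*s - 1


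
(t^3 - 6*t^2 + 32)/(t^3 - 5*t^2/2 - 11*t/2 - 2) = 2*(t^2 - 2*t - 8)/(2*t^2 + 3*t + 1)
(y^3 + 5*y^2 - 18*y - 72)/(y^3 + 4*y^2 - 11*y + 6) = (y^2 - y - 12)/(y^2 - 2*y + 1)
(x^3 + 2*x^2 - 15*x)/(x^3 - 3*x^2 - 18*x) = (-x^2 - 2*x + 15)/(-x^2 + 3*x + 18)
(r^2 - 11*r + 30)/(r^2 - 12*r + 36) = (r - 5)/(r - 6)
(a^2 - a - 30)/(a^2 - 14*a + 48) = (a + 5)/(a - 8)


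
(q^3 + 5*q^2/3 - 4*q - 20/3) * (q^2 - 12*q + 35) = q^5 - 31*q^4/3 + 11*q^3 + 299*q^2/3 - 60*q - 700/3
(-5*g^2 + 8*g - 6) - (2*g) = -5*g^2 + 6*g - 6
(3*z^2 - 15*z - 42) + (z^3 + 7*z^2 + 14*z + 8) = z^3 + 10*z^2 - z - 34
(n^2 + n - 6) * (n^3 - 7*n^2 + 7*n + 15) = n^5 - 6*n^4 - 6*n^3 + 64*n^2 - 27*n - 90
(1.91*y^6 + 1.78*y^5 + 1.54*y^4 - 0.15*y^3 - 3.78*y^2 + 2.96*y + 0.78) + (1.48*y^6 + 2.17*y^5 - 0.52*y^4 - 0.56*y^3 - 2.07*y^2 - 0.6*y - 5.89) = 3.39*y^6 + 3.95*y^5 + 1.02*y^4 - 0.71*y^3 - 5.85*y^2 + 2.36*y - 5.11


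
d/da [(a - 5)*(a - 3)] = 2*a - 8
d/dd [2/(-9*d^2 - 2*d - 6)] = 4*(9*d + 1)/(9*d^2 + 2*d + 6)^2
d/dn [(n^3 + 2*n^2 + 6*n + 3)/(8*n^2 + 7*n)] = (8*n^4 + 14*n^3 - 34*n^2 - 48*n - 21)/(n^2*(64*n^2 + 112*n + 49))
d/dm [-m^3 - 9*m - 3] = -3*m^2 - 9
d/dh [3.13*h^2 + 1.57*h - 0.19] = 6.26*h + 1.57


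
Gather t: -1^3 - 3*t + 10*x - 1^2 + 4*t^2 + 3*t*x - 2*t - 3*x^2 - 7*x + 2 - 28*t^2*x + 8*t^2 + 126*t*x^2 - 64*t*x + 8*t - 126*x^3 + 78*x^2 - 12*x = t^2*(12 - 28*x) + t*(126*x^2 - 61*x + 3) - 126*x^3 + 75*x^2 - 9*x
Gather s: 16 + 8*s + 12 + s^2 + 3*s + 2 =s^2 + 11*s + 30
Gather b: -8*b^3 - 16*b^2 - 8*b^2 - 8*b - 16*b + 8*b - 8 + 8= -8*b^3 - 24*b^2 - 16*b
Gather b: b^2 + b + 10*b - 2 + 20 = b^2 + 11*b + 18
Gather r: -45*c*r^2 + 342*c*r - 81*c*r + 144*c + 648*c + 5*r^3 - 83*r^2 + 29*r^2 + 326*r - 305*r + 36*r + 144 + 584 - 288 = 792*c + 5*r^3 + r^2*(-45*c - 54) + r*(261*c + 57) + 440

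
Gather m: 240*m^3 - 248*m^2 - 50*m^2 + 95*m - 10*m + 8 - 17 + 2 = 240*m^3 - 298*m^2 + 85*m - 7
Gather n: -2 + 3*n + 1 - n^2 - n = -n^2 + 2*n - 1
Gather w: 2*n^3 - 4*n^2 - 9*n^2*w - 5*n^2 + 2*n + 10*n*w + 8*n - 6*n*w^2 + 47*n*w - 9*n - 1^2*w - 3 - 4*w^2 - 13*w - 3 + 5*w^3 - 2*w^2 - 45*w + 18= 2*n^3 - 9*n^2 + n + 5*w^3 + w^2*(-6*n - 6) + w*(-9*n^2 + 57*n - 59) + 12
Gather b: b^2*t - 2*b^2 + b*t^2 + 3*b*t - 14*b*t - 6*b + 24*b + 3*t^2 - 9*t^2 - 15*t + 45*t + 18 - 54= b^2*(t - 2) + b*(t^2 - 11*t + 18) - 6*t^2 + 30*t - 36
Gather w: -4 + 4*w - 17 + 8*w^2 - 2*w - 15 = 8*w^2 + 2*w - 36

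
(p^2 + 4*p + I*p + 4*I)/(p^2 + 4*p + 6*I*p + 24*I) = (p + I)/(p + 6*I)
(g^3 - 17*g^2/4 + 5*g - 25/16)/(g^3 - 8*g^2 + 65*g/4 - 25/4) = (g - 5/4)/(g - 5)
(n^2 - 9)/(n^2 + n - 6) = (n - 3)/(n - 2)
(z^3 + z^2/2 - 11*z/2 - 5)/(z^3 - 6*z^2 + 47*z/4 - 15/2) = 2*(z^2 + 3*z + 2)/(2*z^2 - 7*z + 6)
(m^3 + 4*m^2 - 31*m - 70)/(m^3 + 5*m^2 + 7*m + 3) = (m^3 + 4*m^2 - 31*m - 70)/(m^3 + 5*m^2 + 7*m + 3)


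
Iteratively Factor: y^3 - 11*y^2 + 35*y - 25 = (y - 1)*(y^2 - 10*y + 25) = (y - 5)*(y - 1)*(y - 5)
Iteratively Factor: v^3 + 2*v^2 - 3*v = (v + 3)*(v^2 - v) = v*(v + 3)*(v - 1)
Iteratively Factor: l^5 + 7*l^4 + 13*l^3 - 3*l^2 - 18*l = (l - 1)*(l^4 + 8*l^3 + 21*l^2 + 18*l) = (l - 1)*(l + 2)*(l^3 + 6*l^2 + 9*l) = l*(l - 1)*(l + 2)*(l^2 + 6*l + 9) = l*(l - 1)*(l + 2)*(l + 3)*(l + 3)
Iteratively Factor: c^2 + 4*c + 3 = (c + 3)*(c + 1)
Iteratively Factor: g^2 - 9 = (g + 3)*(g - 3)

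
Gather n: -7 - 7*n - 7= -7*n - 14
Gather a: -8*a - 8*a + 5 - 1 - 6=-16*a - 2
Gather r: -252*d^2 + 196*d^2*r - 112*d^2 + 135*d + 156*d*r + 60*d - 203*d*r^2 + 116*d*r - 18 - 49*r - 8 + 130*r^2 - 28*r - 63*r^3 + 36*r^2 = -364*d^2 + 195*d - 63*r^3 + r^2*(166 - 203*d) + r*(196*d^2 + 272*d - 77) - 26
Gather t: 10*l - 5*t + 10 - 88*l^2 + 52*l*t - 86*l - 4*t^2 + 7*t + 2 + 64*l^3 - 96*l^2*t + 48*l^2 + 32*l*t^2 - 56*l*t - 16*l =64*l^3 - 40*l^2 - 92*l + t^2*(32*l - 4) + t*(-96*l^2 - 4*l + 2) + 12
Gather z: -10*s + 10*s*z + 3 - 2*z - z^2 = -10*s - z^2 + z*(10*s - 2) + 3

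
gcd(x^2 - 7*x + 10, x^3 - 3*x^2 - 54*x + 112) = x - 2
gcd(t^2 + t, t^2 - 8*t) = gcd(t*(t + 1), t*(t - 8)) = t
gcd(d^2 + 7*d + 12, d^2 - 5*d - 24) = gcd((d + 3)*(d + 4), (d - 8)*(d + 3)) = d + 3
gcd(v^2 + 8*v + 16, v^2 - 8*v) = 1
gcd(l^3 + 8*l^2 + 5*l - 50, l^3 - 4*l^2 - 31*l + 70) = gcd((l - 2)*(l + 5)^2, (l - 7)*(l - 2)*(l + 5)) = l^2 + 3*l - 10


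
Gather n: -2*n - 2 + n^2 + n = n^2 - n - 2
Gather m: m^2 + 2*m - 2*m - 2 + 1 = m^2 - 1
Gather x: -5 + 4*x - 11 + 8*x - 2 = 12*x - 18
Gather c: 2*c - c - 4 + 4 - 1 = c - 1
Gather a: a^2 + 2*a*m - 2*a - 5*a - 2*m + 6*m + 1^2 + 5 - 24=a^2 + a*(2*m - 7) + 4*m - 18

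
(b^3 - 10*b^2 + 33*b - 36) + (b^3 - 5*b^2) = 2*b^3 - 15*b^2 + 33*b - 36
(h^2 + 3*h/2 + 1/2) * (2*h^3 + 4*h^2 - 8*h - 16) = 2*h^5 + 7*h^4 - h^3 - 26*h^2 - 28*h - 8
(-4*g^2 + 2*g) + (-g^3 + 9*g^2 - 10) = -g^3 + 5*g^2 + 2*g - 10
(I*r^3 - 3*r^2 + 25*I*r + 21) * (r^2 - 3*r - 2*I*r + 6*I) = I*r^5 - r^4 - 3*I*r^4 + 3*r^3 + 31*I*r^3 + 71*r^2 - 93*I*r^2 - 213*r - 42*I*r + 126*I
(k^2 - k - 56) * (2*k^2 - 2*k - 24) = 2*k^4 - 4*k^3 - 134*k^2 + 136*k + 1344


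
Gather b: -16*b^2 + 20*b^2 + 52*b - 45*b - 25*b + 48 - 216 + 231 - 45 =4*b^2 - 18*b + 18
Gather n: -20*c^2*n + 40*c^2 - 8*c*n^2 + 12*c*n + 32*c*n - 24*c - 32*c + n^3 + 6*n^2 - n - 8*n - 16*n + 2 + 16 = 40*c^2 - 56*c + n^3 + n^2*(6 - 8*c) + n*(-20*c^2 + 44*c - 25) + 18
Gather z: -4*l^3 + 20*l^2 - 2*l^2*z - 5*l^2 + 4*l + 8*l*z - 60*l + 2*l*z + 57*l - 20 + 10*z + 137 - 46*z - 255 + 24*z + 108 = -4*l^3 + 15*l^2 + l + z*(-2*l^2 + 10*l - 12) - 30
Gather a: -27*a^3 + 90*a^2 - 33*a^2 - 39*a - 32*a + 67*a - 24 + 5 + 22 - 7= -27*a^3 + 57*a^2 - 4*a - 4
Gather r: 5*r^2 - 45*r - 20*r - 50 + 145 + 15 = 5*r^2 - 65*r + 110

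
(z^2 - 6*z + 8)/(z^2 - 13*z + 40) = (z^2 - 6*z + 8)/(z^2 - 13*z + 40)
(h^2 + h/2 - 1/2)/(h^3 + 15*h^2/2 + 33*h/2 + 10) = (2*h - 1)/(2*h^2 + 13*h + 20)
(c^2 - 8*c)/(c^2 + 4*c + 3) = c*(c - 8)/(c^2 + 4*c + 3)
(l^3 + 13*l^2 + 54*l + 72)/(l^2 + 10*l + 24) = l + 3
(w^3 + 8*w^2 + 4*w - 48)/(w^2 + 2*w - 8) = w + 6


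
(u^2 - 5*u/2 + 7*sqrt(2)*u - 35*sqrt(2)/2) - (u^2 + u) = -7*u/2 + 7*sqrt(2)*u - 35*sqrt(2)/2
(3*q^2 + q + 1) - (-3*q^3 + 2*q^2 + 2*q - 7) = 3*q^3 + q^2 - q + 8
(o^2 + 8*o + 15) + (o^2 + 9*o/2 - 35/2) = 2*o^2 + 25*o/2 - 5/2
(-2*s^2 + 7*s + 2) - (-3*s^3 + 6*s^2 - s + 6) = 3*s^3 - 8*s^2 + 8*s - 4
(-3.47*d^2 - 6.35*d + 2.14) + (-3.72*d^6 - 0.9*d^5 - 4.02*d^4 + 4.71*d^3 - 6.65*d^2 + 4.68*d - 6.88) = -3.72*d^6 - 0.9*d^5 - 4.02*d^4 + 4.71*d^3 - 10.12*d^2 - 1.67*d - 4.74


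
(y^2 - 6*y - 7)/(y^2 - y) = (y^2 - 6*y - 7)/(y*(y - 1))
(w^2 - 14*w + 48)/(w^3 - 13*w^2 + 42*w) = (w - 8)/(w*(w - 7))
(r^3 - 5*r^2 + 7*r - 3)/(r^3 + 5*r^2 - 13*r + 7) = (r - 3)/(r + 7)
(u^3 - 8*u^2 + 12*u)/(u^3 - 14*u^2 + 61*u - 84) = u*(u^2 - 8*u + 12)/(u^3 - 14*u^2 + 61*u - 84)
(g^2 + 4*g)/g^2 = (g + 4)/g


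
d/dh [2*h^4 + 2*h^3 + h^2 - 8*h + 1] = 8*h^3 + 6*h^2 + 2*h - 8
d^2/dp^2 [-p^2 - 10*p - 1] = -2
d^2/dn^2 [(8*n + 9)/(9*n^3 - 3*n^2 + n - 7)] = 2*((8*n + 9)*(27*n^2 - 6*n + 1)^2 + (-216*n^2 + 48*n - 3*(8*n + 9)*(9*n - 1) - 8)*(9*n^3 - 3*n^2 + n - 7))/(9*n^3 - 3*n^2 + n - 7)^3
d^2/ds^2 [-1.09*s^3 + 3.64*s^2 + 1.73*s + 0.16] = 7.28 - 6.54*s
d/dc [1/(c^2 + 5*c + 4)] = (-2*c - 5)/(c^2 + 5*c + 4)^2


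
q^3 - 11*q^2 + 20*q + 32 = (q - 8)*(q - 4)*(q + 1)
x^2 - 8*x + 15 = (x - 5)*(x - 3)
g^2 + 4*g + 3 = (g + 1)*(g + 3)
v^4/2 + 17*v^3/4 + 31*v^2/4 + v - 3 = (v/2 + 1)*(v - 1/2)*(v + 1)*(v + 6)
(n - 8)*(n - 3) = n^2 - 11*n + 24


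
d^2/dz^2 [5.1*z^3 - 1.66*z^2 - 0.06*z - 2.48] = 30.6*z - 3.32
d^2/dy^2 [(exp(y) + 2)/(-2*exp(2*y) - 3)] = (-4*exp(4*y) - 32*exp(3*y) + 36*exp(2*y) + 48*exp(y) - 9)*exp(y)/(8*exp(6*y) + 36*exp(4*y) + 54*exp(2*y) + 27)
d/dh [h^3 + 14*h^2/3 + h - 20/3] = 3*h^2 + 28*h/3 + 1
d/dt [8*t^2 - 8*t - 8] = 16*t - 8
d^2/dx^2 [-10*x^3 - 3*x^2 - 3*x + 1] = -60*x - 6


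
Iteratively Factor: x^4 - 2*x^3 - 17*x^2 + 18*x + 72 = (x - 4)*(x^3 + 2*x^2 - 9*x - 18) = (x - 4)*(x + 3)*(x^2 - x - 6) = (x - 4)*(x - 3)*(x + 3)*(x + 2)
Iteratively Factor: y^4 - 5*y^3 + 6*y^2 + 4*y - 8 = (y - 2)*(y^3 - 3*y^2 + 4) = (y - 2)*(y + 1)*(y^2 - 4*y + 4) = (y - 2)^2*(y + 1)*(y - 2)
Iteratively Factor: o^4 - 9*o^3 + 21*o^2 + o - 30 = (o - 5)*(o^3 - 4*o^2 + o + 6) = (o - 5)*(o - 3)*(o^2 - o - 2) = (o - 5)*(o - 3)*(o - 2)*(o + 1)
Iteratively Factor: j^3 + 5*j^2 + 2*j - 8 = (j + 2)*(j^2 + 3*j - 4) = (j + 2)*(j + 4)*(j - 1)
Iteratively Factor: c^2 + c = (c)*(c + 1)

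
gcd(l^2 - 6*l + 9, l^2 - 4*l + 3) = l - 3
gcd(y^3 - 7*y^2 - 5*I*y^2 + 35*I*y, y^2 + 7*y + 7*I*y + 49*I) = 1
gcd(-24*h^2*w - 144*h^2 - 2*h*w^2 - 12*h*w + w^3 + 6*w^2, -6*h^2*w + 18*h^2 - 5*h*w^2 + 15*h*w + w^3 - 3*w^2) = -6*h + w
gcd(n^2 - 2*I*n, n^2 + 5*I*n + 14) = n - 2*I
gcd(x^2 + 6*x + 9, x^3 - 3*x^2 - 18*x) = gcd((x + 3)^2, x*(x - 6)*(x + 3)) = x + 3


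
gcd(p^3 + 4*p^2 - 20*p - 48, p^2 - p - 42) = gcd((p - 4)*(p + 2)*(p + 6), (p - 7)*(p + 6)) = p + 6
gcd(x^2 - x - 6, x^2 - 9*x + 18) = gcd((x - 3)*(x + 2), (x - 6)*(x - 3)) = x - 3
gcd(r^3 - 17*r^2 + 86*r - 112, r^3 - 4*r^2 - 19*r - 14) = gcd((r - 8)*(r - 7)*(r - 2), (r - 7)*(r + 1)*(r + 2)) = r - 7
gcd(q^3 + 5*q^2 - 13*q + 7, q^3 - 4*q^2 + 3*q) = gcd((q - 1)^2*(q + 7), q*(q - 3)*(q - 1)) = q - 1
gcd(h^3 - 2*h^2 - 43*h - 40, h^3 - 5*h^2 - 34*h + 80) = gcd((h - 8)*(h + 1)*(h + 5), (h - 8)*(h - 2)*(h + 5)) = h^2 - 3*h - 40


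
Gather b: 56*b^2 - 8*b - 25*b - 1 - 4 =56*b^2 - 33*b - 5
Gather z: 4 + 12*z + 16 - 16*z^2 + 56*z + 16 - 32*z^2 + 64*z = -48*z^2 + 132*z + 36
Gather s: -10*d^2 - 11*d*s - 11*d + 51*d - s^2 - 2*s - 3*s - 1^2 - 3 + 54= -10*d^2 + 40*d - s^2 + s*(-11*d - 5) + 50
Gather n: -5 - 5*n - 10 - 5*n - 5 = -10*n - 20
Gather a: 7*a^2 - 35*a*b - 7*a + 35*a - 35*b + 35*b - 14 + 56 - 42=7*a^2 + a*(28 - 35*b)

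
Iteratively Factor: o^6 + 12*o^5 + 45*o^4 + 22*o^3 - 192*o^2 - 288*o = (o + 4)*(o^5 + 8*o^4 + 13*o^3 - 30*o^2 - 72*o) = o*(o + 4)*(o^4 + 8*o^3 + 13*o^2 - 30*o - 72) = o*(o + 4)^2*(o^3 + 4*o^2 - 3*o - 18) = o*(o + 3)*(o + 4)^2*(o^2 + o - 6) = o*(o + 3)^2*(o + 4)^2*(o - 2)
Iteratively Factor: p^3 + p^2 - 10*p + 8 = (p + 4)*(p^2 - 3*p + 2) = (p - 1)*(p + 4)*(p - 2)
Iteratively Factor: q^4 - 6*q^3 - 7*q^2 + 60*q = (q)*(q^3 - 6*q^2 - 7*q + 60) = q*(q - 5)*(q^2 - q - 12) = q*(q - 5)*(q - 4)*(q + 3)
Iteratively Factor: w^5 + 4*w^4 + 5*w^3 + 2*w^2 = (w + 1)*(w^4 + 3*w^3 + 2*w^2) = (w + 1)^2*(w^3 + 2*w^2) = w*(w + 1)^2*(w^2 + 2*w) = w^2*(w + 1)^2*(w + 2)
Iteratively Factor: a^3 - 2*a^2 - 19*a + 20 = (a + 4)*(a^2 - 6*a + 5) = (a - 5)*(a + 4)*(a - 1)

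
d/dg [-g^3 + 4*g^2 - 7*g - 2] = -3*g^2 + 8*g - 7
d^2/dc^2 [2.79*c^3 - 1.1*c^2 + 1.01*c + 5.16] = 16.74*c - 2.2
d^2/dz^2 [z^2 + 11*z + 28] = 2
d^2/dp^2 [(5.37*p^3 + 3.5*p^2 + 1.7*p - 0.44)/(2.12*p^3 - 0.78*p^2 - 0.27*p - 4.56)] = (5.6843418860808e-14*p^7 + 49.220464*p^6 + 64.285608*p^5 + 594.377616*p^4 + 450.457578*p^3 + 162.092304*p^2 + 607.61304*p + 144.434952)/(9.528128*p^9 - 10.516896*p^8 + 0.22896*p^7 - 59.279112*p^6 + 45.213336*p^5 + 7.167366*p^4 + 126.465597*p^3 - 49.654296*p^2 - 16.842816*p - 94.818816)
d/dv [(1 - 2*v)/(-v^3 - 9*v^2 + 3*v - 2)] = (-4*v^3 - 15*v^2 + 18*v + 1)/(v^6 + 18*v^5 + 75*v^4 - 50*v^3 + 45*v^2 - 12*v + 4)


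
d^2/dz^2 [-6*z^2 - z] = -12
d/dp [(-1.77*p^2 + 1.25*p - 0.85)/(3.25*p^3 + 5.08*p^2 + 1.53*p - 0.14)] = (5.7525*p^4 - 8.125*p^3 - 0.7706*p^2 + 9.1316*p + 1.1255)/(10.5625*p^6 + 33.02*p^5 + 35.7514*p^4 + 14.6348*p^3 + 0.9185*p^2 - 0.4284*p + 0.0196)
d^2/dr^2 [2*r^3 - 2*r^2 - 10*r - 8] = 12*r - 4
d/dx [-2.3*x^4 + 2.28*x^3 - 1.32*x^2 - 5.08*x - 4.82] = -9.2*x^3 + 6.84*x^2 - 2.64*x - 5.08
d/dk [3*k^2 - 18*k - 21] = 6*k - 18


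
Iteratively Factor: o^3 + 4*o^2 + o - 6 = (o - 1)*(o^2 + 5*o + 6) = (o - 1)*(o + 2)*(o + 3)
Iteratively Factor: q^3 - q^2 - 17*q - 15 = (q + 1)*(q^2 - 2*q - 15) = (q - 5)*(q + 1)*(q + 3)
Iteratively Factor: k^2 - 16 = (k + 4)*(k - 4)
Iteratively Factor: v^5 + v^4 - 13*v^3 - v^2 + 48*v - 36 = (v + 3)*(v^4 - 2*v^3 - 7*v^2 + 20*v - 12) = (v - 2)*(v + 3)*(v^3 - 7*v + 6) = (v - 2)^2*(v + 3)*(v^2 + 2*v - 3) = (v - 2)^2*(v - 1)*(v + 3)*(v + 3)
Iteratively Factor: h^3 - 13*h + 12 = (h - 1)*(h^2 + h - 12) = (h - 3)*(h - 1)*(h + 4)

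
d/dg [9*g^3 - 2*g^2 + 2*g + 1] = 27*g^2 - 4*g + 2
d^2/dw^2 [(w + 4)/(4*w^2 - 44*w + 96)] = ((7 - 3*w)*(w^2 - 11*w + 24) + (w + 4)*(2*w - 11)^2)/(2*(w^2 - 11*w + 24)^3)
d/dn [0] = 0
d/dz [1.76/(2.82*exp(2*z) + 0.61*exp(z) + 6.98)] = (-9.9264*exp(z) - 1.0736)*exp(z)/(2.82*exp(2*z) + 0.61*exp(z) + 6.98)^2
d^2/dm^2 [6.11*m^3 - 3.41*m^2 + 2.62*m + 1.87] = 36.66*m - 6.82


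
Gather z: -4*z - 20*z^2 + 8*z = -20*z^2 + 4*z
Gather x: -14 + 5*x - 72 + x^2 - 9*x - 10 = x^2 - 4*x - 96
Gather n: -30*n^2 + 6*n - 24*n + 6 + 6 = -30*n^2 - 18*n + 12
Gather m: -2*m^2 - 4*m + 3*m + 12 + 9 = -2*m^2 - m + 21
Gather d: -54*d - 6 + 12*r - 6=-54*d + 12*r - 12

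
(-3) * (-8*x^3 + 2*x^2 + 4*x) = 24*x^3 - 6*x^2 - 12*x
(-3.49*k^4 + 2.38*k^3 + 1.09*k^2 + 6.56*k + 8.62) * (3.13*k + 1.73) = -10.9237*k^5 + 1.4117*k^4 + 7.5291*k^3 + 22.4185*k^2 + 38.3294*k + 14.9126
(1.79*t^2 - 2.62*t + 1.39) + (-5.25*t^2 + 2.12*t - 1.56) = -3.46*t^2 - 0.5*t - 0.17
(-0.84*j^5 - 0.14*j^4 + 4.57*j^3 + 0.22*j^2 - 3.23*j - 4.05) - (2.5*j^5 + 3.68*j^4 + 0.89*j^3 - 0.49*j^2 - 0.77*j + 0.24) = -3.34*j^5 - 3.82*j^4 + 3.68*j^3 + 0.71*j^2 - 2.46*j - 4.29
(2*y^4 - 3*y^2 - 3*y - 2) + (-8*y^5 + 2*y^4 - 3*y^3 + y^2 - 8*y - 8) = -8*y^5 + 4*y^4 - 3*y^3 - 2*y^2 - 11*y - 10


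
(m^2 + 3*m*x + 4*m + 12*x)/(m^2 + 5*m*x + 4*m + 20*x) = (m + 3*x)/(m + 5*x)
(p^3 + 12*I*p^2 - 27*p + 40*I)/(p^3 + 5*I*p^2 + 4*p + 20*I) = (p^2 + 7*I*p + 8)/(p^2 + 4)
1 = 1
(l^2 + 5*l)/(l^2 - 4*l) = (l + 5)/(l - 4)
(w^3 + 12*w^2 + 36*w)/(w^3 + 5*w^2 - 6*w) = (w + 6)/(w - 1)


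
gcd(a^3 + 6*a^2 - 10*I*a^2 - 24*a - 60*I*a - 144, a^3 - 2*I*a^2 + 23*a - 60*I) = a - 4*I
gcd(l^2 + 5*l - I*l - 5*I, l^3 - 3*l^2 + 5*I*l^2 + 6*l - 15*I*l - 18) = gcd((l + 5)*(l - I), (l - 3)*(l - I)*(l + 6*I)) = l - I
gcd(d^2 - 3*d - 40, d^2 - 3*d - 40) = d^2 - 3*d - 40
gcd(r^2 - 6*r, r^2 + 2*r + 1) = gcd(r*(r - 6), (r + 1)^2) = 1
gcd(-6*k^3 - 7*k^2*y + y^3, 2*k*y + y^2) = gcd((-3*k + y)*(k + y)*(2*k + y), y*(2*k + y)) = 2*k + y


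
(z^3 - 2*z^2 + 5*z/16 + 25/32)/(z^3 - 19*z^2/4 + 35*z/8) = (8*z^2 - 6*z - 5)/(4*z*(2*z - 7))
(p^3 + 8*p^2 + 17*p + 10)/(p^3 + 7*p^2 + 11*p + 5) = (p + 2)/(p + 1)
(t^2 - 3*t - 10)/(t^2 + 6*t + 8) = (t - 5)/(t + 4)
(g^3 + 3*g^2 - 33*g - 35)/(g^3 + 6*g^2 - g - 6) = (g^2 + 2*g - 35)/(g^2 + 5*g - 6)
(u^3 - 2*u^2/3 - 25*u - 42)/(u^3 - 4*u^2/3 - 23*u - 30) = (3*u + 7)/(3*u + 5)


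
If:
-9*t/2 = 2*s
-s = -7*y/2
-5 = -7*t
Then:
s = -45/28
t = 5/7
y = -45/98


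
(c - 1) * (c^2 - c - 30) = c^3 - 2*c^2 - 29*c + 30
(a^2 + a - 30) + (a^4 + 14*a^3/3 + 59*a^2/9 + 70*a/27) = a^4 + 14*a^3/3 + 68*a^2/9 + 97*a/27 - 30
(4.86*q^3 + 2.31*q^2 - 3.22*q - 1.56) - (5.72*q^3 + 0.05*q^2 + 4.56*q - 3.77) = -0.859999999999999*q^3 + 2.26*q^2 - 7.78*q + 2.21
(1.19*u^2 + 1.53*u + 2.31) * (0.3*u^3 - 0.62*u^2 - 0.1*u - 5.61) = 0.357*u^5 - 0.2788*u^4 - 0.3746*u^3 - 8.2611*u^2 - 8.8143*u - 12.9591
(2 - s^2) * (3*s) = -3*s^3 + 6*s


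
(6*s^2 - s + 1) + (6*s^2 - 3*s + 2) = 12*s^2 - 4*s + 3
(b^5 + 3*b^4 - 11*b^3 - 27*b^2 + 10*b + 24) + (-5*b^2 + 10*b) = b^5 + 3*b^4 - 11*b^3 - 32*b^2 + 20*b + 24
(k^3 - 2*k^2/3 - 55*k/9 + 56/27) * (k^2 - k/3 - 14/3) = k^5 - k^4 - 95*k^3/9 + 65*k^2/9 + 2254*k/81 - 784/81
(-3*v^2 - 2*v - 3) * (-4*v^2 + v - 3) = 12*v^4 + 5*v^3 + 19*v^2 + 3*v + 9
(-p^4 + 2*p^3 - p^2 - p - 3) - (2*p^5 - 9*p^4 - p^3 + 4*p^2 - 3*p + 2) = -2*p^5 + 8*p^4 + 3*p^3 - 5*p^2 + 2*p - 5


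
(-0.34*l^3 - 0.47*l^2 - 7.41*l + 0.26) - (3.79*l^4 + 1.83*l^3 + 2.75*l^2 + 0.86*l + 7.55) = -3.79*l^4 - 2.17*l^3 - 3.22*l^2 - 8.27*l - 7.29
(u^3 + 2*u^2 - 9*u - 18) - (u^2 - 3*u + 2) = u^3 + u^2 - 6*u - 20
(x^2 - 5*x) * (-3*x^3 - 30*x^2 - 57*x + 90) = -3*x^5 - 15*x^4 + 93*x^3 + 375*x^2 - 450*x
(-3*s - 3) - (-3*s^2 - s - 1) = 3*s^2 - 2*s - 2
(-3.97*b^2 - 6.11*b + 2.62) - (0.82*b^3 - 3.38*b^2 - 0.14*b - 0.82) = -0.82*b^3 - 0.59*b^2 - 5.97*b + 3.44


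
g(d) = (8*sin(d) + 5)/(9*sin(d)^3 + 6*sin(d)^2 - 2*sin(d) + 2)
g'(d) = (8*sin(d) + 5)*(-27*sin(d)^2*cos(d) - 12*sin(d)*cos(d) + 2*cos(d))/(9*sin(d)^3 + 6*sin(d)^2 - 2*sin(d) + 2)^2 + 8*cos(d)/(9*sin(d)^3 + 6*sin(d)^2 - 2*sin(d) + 2) = (-144*sin(d)^3 - 183*sin(d)^2 - 60*sin(d) + 26)*cos(d)/(9*sin(d)^3 + 6*sin(d)^2 - 2*sin(d) + 2)^2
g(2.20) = 1.27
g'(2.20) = 1.56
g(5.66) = 0.10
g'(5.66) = 1.89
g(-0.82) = -0.27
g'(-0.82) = 1.94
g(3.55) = 0.57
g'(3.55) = -2.73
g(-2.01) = -1.09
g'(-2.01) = -3.75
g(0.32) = 3.35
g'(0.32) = -2.91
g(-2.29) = -0.33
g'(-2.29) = -2.02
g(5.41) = -0.38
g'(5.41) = 2.08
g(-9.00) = 0.53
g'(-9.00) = -2.62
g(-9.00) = 0.53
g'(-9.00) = -2.62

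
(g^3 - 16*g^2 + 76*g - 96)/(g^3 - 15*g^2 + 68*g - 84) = (g - 8)/(g - 7)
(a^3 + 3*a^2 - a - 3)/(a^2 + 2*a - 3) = a + 1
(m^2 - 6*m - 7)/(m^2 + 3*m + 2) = (m - 7)/(m + 2)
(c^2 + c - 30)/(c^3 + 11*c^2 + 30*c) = (c - 5)/(c*(c + 5))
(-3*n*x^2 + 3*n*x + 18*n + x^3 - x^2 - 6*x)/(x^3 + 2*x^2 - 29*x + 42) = (-3*n*x - 6*n + x^2 + 2*x)/(x^2 + 5*x - 14)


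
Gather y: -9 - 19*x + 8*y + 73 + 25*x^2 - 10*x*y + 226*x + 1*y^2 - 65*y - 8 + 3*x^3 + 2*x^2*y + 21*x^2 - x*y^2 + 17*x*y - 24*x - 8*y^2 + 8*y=3*x^3 + 46*x^2 + 183*x + y^2*(-x - 7) + y*(2*x^2 + 7*x - 49) + 56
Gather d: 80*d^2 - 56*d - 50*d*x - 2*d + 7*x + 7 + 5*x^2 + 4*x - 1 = 80*d^2 + d*(-50*x - 58) + 5*x^2 + 11*x + 6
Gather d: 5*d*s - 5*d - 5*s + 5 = d*(5*s - 5) - 5*s + 5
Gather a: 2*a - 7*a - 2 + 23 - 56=-5*a - 35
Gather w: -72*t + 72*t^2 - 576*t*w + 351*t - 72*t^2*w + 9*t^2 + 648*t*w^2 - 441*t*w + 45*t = 81*t^2 + 648*t*w^2 + 324*t + w*(-72*t^2 - 1017*t)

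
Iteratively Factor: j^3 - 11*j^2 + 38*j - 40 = (j - 4)*(j^2 - 7*j + 10) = (j - 4)*(j - 2)*(j - 5)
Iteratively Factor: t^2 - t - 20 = (t - 5)*(t + 4)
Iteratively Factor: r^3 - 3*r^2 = (r)*(r^2 - 3*r) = r*(r - 3)*(r)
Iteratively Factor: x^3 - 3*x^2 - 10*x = (x - 5)*(x^2 + 2*x) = x*(x - 5)*(x + 2)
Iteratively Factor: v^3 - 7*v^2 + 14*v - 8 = (v - 4)*(v^2 - 3*v + 2) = (v - 4)*(v - 1)*(v - 2)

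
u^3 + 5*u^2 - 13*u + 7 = (u - 1)^2*(u + 7)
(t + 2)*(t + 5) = t^2 + 7*t + 10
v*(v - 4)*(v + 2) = v^3 - 2*v^2 - 8*v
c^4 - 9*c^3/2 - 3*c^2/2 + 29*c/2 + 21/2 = (c - 7/2)*(c - 3)*(c + 1)^2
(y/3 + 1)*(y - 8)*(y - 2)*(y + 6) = y^4/3 - y^3/3 - 56*y^2/3 - 12*y + 96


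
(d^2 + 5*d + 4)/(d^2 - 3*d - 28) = (d + 1)/(d - 7)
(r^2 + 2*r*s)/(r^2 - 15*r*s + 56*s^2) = r*(r + 2*s)/(r^2 - 15*r*s + 56*s^2)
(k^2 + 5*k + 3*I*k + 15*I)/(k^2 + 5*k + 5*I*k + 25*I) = (k + 3*I)/(k + 5*I)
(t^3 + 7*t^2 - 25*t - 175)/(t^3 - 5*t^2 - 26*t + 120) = (t^2 + 2*t - 35)/(t^2 - 10*t + 24)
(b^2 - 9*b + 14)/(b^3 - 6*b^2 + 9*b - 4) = (b^2 - 9*b + 14)/(b^3 - 6*b^2 + 9*b - 4)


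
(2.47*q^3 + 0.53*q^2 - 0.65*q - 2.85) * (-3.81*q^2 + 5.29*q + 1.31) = -9.4107*q^5 + 11.047*q^4 + 8.5159*q^3 + 8.1143*q^2 - 15.928*q - 3.7335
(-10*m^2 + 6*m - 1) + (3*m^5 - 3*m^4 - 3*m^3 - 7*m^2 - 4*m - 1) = 3*m^5 - 3*m^4 - 3*m^3 - 17*m^2 + 2*m - 2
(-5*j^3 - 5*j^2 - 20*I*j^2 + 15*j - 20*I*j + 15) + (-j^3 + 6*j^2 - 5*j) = -6*j^3 + j^2 - 20*I*j^2 + 10*j - 20*I*j + 15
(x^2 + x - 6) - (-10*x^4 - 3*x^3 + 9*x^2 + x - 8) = 10*x^4 + 3*x^3 - 8*x^2 + 2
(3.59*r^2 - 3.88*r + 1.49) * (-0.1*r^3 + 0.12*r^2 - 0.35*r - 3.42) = -0.359*r^5 + 0.8188*r^4 - 1.8711*r^3 - 10.741*r^2 + 12.7481*r - 5.0958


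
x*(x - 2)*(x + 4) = x^3 + 2*x^2 - 8*x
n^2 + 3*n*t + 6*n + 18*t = (n + 6)*(n + 3*t)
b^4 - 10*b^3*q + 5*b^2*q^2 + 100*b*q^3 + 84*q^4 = (b - 7*q)*(b - 6*q)*(b + q)*(b + 2*q)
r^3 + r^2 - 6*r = r*(r - 2)*(r + 3)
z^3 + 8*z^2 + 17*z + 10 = (z + 1)*(z + 2)*(z + 5)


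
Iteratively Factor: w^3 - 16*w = (w)*(w^2 - 16) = w*(w + 4)*(w - 4)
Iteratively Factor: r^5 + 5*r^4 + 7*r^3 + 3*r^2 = (r)*(r^4 + 5*r^3 + 7*r^2 + 3*r) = r*(r + 1)*(r^3 + 4*r^2 + 3*r) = r*(r + 1)^2*(r^2 + 3*r) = r*(r + 1)^2*(r + 3)*(r)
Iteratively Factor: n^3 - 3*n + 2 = (n + 2)*(n^2 - 2*n + 1) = (n - 1)*(n + 2)*(n - 1)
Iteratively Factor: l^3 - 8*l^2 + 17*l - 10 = (l - 2)*(l^2 - 6*l + 5) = (l - 2)*(l - 1)*(l - 5)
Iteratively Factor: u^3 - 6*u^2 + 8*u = (u)*(u^2 - 6*u + 8) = u*(u - 4)*(u - 2)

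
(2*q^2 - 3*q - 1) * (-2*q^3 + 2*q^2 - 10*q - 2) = -4*q^5 + 10*q^4 - 24*q^3 + 24*q^2 + 16*q + 2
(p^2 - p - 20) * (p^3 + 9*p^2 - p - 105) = p^5 + 8*p^4 - 30*p^3 - 284*p^2 + 125*p + 2100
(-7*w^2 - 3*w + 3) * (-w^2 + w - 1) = 7*w^4 - 4*w^3 + w^2 + 6*w - 3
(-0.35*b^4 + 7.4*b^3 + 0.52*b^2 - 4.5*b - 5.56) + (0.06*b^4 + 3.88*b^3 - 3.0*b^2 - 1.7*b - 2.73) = -0.29*b^4 + 11.28*b^3 - 2.48*b^2 - 6.2*b - 8.29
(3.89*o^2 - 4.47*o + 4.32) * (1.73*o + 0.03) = 6.7297*o^3 - 7.6164*o^2 + 7.3395*o + 0.1296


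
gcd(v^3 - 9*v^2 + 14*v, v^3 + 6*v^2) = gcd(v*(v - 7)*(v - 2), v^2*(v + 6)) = v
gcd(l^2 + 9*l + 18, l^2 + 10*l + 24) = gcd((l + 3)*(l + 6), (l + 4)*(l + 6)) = l + 6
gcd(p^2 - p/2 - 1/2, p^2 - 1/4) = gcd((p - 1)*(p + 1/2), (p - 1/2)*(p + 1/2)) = p + 1/2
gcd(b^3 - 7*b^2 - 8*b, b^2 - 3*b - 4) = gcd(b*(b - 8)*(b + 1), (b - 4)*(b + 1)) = b + 1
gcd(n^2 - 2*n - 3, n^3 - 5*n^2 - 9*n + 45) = n - 3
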